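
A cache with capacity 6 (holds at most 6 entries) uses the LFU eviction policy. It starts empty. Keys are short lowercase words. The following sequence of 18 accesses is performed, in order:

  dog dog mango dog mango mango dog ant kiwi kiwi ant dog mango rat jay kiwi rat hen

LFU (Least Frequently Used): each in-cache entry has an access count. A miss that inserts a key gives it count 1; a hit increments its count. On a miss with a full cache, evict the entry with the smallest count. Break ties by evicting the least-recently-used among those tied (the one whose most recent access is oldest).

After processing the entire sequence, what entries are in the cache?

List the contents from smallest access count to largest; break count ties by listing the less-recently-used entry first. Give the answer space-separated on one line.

LFU simulation (capacity=6):
  1. access dog: MISS. Cache: [dog(c=1)]
  2. access dog: HIT, count now 2. Cache: [dog(c=2)]
  3. access mango: MISS. Cache: [mango(c=1) dog(c=2)]
  4. access dog: HIT, count now 3. Cache: [mango(c=1) dog(c=3)]
  5. access mango: HIT, count now 2. Cache: [mango(c=2) dog(c=3)]
  6. access mango: HIT, count now 3. Cache: [dog(c=3) mango(c=3)]
  7. access dog: HIT, count now 4. Cache: [mango(c=3) dog(c=4)]
  8. access ant: MISS. Cache: [ant(c=1) mango(c=3) dog(c=4)]
  9. access kiwi: MISS. Cache: [ant(c=1) kiwi(c=1) mango(c=3) dog(c=4)]
  10. access kiwi: HIT, count now 2. Cache: [ant(c=1) kiwi(c=2) mango(c=3) dog(c=4)]
  11. access ant: HIT, count now 2. Cache: [kiwi(c=2) ant(c=2) mango(c=3) dog(c=4)]
  12. access dog: HIT, count now 5. Cache: [kiwi(c=2) ant(c=2) mango(c=3) dog(c=5)]
  13. access mango: HIT, count now 4. Cache: [kiwi(c=2) ant(c=2) mango(c=4) dog(c=5)]
  14. access rat: MISS. Cache: [rat(c=1) kiwi(c=2) ant(c=2) mango(c=4) dog(c=5)]
  15. access jay: MISS. Cache: [rat(c=1) jay(c=1) kiwi(c=2) ant(c=2) mango(c=4) dog(c=5)]
  16. access kiwi: HIT, count now 3. Cache: [rat(c=1) jay(c=1) ant(c=2) kiwi(c=3) mango(c=4) dog(c=5)]
  17. access rat: HIT, count now 2. Cache: [jay(c=1) ant(c=2) rat(c=2) kiwi(c=3) mango(c=4) dog(c=5)]
  18. access hen: MISS, evict jay(c=1). Cache: [hen(c=1) ant(c=2) rat(c=2) kiwi(c=3) mango(c=4) dog(c=5)]
Total: 11 hits, 7 misses, 1 evictions

Answer: hen ant rat kiwi mango dog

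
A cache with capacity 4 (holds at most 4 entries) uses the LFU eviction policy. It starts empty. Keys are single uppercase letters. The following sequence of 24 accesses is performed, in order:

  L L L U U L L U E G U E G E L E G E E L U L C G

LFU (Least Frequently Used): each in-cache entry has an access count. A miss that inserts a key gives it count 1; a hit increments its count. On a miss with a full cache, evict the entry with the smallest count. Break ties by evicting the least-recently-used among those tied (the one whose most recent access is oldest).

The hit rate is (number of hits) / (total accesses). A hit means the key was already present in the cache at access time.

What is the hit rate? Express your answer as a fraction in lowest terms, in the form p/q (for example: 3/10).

Answer: 3/4

Derivation:
LFU simulation (capacity=4):
  1. access L: MISS. Cache: [L(c=1)]
  2. access L: HIT, count now 2. Cache: [L(c=2)]
  3. access L: HIT, count now 3. Cache: [L(c=3)]
  4. access U: MISS. Cache: [U(c=1) L(c=3)]
  5. access U: HIT, count now 2. Cache: [U(c=2) L(c=3)]
  6. access L: HIT, count now 4. Cache: [U(c=2) L(c=4)]
  7. access L: HIT, count now 5. Cache: [U(c=2) L(c=5)]
  8. access U: HIT, count now 3. Cache: [U(c=3) L(c=5)]
  9. access E: MISS. Cache: [E(c=1) U(c=3) L(c=5)]
  10. access G: MISS. Cache: [E(c=1) G(c=1) U(c=3) L(c=5)]
  11. access U: HIT, count now 4. Cache: [E(c=1) G(c=1) U(c=4) L(c=5)]
  12. access E: HIT, count now 2. Cache: [G(c=1) E(c=2) U(c=4) L(c=5)]
  13. access G: HIT, count now 2. Cache: [E(c=2) G(c=2) U(c=4) L(c=5)]
  14. access E: HIT, count now 3. Cache: [G(c=2) E(c=3) U(c=4) L(c=5)]
  15. access L: HIT, count now 6. Cache: [G(c=2) E(c=3) U(c=4) L(c=6)]
  16. access E: HIT, count now 4. Cache: [G(c=2) U(c=4) E(c=4) L(c=6)]
  17. access G: HIT, count now 3. Cache: [G(c=3) U(c=4) E(c=4) L(c=6)]
  18. access E: HIT, count now 5. Cache: [G(c=3) U(c=4) E(c=5) L(c=6)]
  19. access E: HIT, count now 6. Cache: [G(c=3) U(c=4) L(c=6) E(c=6)]
  20. access L: HIT, count now 7. Cache: [G(c=3) U(c=4) E(c=6) L(c=7)]
  21. access U: HIT, count now 5. Cache: [G(c=3) U(c=5) E(c=6) L(c=7)]
  22. access L: HIT, count now 8. Cache: [G(c=3) U(c=5) E(c=6) L(c=8)]
  23. access C: MISS, evict G(c=3). Cache: [C(c=1) U(c=5) E(c=6) L(c=8)]
  24. access G: MISS, evict C(c=1). Cache: [G(c=1) U(c=5) E(c=6) L(c=8)]
Total: 18 hits, 6 misses, 2 evictions

Hit rate = 18/24 = 3/4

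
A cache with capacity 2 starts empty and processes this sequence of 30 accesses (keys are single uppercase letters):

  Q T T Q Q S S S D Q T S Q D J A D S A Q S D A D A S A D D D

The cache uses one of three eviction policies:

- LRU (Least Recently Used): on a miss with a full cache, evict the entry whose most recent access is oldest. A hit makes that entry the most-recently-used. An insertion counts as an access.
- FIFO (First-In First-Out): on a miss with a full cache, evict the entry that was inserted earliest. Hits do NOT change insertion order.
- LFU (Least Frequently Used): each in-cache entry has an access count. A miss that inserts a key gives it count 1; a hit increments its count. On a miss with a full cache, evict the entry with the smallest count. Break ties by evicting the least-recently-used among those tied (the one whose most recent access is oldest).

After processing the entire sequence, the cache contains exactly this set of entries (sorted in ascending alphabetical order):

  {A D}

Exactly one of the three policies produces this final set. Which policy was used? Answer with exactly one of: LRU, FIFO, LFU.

Simulating under each policy and comparing final sets:
  LRU: final set = {A D} -> MATCHES target
  FIFO: final set = {D S} -> differs
  LFU: final set = {D S} -> differs
Only LRU produces the target set.

Answer: LRU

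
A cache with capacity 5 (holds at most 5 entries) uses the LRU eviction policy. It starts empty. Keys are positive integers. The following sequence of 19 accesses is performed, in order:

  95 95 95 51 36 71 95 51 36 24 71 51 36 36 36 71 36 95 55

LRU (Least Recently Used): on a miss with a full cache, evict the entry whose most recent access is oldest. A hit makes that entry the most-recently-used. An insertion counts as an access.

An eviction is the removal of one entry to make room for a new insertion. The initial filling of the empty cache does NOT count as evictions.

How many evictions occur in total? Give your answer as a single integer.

Answer: 1

Derivation:
LRU simulation (capacity=5):
  1. access 95: MISS. Cache (LRU->MRU): [95]
  2. access 95: HIT. Cache (LRU->MRU): [95]
  3. access 95: HIT. Cache (LRU->MRU): [95]
  4. access 51: MISS. Cache (LRU->MRU): [95 51]
  5. access 36: MISS. Cache (LRU->MRU): [95 51 36]
  6. access 71: MISS. Cache (LRU->MRU): [95 51 36 71]
  7. access 95: HIT. Cache (LRU->MRU): [51 36 71 95]
  8. access 51: HIT. Cache (LRU->MRU): [36 71 95 51]
  9. access 36: HIT. Cache (LRU->MRU): [71 95 51 36]
  10. access 24: MISS. Cache (LRU->MRU): [71 95 51 36 24]
  11. access 71: HIT. Cache (LRU->MRU): [95 51 36 24 71]
  12. access 51: HIT. Cache (LRU->MRU): [95 36 24 71 51]
  13. access 36: HIT. Cache (LRU->MRU): [95 24 71 51 36]
  14. access 36: HIT. Cache (LRU->MRU): [95 24 71 51 36]
  15. access 36: HIT. Cache (LRU->MRU): [95 24 71 51 36]
  16. access 71: HIT. Cache (LRU->MRU): [95 24 51 36 71]
  17. access 36: HIT. Cache (LRU->MRU): [95 24 51 71 36]
  18. access 95: HIT. Cache (LRU->MRU): [24 51 71 36 95]
  19. access 55: MISS, evict 24. Cache (LRU->MRU): [51 71 36 95 55]
Total: 13 hits, 6 misses, 1 evictions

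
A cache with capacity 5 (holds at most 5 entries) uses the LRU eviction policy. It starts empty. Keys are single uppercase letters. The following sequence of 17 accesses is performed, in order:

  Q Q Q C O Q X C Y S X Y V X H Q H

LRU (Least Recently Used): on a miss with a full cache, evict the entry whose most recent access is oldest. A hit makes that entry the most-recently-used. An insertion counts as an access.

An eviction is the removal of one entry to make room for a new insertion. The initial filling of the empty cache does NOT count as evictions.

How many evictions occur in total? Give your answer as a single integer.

LRU simulation (capacity=5):
  1. access Q: MISS. Cache (LRU->MRU): [Q]
  2. access Q: HIT. Cache (LRU->MRU): [Q]
  3. access Q: HIT. Cache (LRU->MRU): [Q]
  4. access C: MISS. Cache (LRU->MRU): [Q C]
  5. access O: MISS. Cache (LRU->MRU): [Q C O]
  6. access Q: HIT. Cache (LRU->MRU): [C O Q]
  7. access X: MISS. Cache (LRU->MRU): [C O Q X]
  8. access C: HIT. Cache (LRU->MRU): [O Q X C]
  9. access Y: MISS. Cache (LRU->MRU): [O Q X C Y]
  10. access S: MISS, evict O. Cache (LRU->MRU): [Q X C Y S]
  11. access X: HIT. Cache (LRU->MRU): [Q C Y S X]
  12. access Y: HIT. Cache (LRU->MRU): [Q C S X Y]
  13. access V: MISS, evict Q. Cache (LRU->MRU): [C S X Y V]
  14. access X: HIT. Cache (LRU->MRU): [C S Y V X]
  15. access H: MISS, evict C. Cache (LRU->MRU): [S Y V X H]
  16. access Q: MISS, evict S. Cache (LRU->MRU): [Y V X H Q]
  17. access H: HIT. Cache (LRU->MRU): [Y V X Q H]
Total: 8 hits, 9 misses, 4 evictions

Answer: 4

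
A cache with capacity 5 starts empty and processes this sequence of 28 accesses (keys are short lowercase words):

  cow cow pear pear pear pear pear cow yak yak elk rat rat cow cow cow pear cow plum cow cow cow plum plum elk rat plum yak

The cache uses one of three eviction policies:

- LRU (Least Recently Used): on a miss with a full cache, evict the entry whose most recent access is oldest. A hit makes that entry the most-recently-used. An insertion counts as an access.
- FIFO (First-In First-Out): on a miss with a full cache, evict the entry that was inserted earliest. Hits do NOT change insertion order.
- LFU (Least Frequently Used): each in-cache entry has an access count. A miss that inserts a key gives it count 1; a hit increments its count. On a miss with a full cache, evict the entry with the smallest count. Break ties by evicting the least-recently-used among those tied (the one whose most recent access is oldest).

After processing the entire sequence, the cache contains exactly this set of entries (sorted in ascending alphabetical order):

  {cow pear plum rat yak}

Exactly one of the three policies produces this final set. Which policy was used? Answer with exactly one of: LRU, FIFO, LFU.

Answer: LFU

Derivation:
Simulating under each policy and comparing final sets:
  LRU: final set = {cow elk plum rat yak} -> differs
  FIFO: final set = {cow elk plum rat yak} -> differs
  LFU: final set = {cow pear plum rat yak} -> MATCHES target
Only LFU produces the target set.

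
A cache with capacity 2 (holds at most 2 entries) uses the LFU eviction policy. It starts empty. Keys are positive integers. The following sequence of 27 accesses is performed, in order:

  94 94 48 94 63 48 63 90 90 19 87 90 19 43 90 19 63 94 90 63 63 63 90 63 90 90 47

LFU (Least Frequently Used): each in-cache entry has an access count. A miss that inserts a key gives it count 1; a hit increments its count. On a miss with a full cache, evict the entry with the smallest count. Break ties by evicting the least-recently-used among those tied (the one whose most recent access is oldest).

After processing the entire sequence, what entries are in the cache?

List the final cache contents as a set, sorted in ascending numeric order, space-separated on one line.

Answer: 47 94

Derivation:
LFU simulation (capacity=2):
  1. access 94: MISS. Cache: [94(c=1)]
  2. access 94: HIT, count now 2. Cache: [94(c=2)]
  3. access 48: MISS. Cache: [48(c=1) 94(c=2)]
  4. access 94: HIT, count now 3. Cache: [48(c=1) 94(c=3)]
  5. access 63: MISS, evict 48(c=1). Cache: [63(c=1) 94(c=3)]
  6. access 48: MISS, evict 63(c=1). Cache: [48(c=1) 94(c=3)]
  7. access 63: MISS, evict 48(c=1). Cache: [63(c=1) 94(c=3)]
  8. access 90: MISS, evict 63(c=1). Cache: [90(c=1) 94(c=3)]
  9. access 90: HIT, count now 2. Cache: [90(c=2) 94(c=3)]
  10. access 19: MISS, evict 90(c=2). Cache: [19(c=1) 94(c=3)]
  11. access 87: MISS, evict 19(c=1). Cache: [87(c=1) 94(c=3)]
  12. access 90: MISS, evict 87(c=1). Cache: [90(c=1) 94(c=3)]
  13. access 19: MISS, evict 90(c=1). Cache: [19(c=1) 94(c=3)]
  14. access 43: MISS, evict 19(c=1). Cache: [43(c=1) 94(c=3)]
  15. access 90: MISS, evict 43(c=1). Cache: [90(c=1) 94(c=3)]
  16. access 19: MISS, evict 90(c=1). Cache: [19(c=1) 94(c=3)]
  17. access 63: MISS, evict 19(c=1). Cache: [63(c=1) 94(c=3)]
  18. access 94: HIT, count now 4. Cache: [63(c=1) 94(c=4)]
  19. access 90: MISS, evict 63(c=1). Cache: [90(c=1) 94(c=4)]
  20. access 63: MISS, evict 90(c=1). Cache: [63(c=1) 94(c=4)]
  21. access 63: HIT, count now 2. Cache: [63(c=2) 94(c=4)]
  22. access 63: HIT, count now 3. Cache: [63(c=3) 94(c=4)]
  23. access 90: MISS, evict 63(c=3). Cache: [90(c=1) 94(c=4)]
  24. access 63: MISS, evict 90(c=1). Cache: [63(c=1) 94(c=4)]
  25. access 90: MISS, evict 63(c=1). Cache: [90(c=1) 94(c=4)]
  26. access 90: HIT, count now 2. Cache: [90(c=2) 94(c=4)]
  27. access 47: MISS, evict 90(c=2). Cache: [47(c=1) 94(c=4)]
Total: 7 hits, 20 misses, 18 evictions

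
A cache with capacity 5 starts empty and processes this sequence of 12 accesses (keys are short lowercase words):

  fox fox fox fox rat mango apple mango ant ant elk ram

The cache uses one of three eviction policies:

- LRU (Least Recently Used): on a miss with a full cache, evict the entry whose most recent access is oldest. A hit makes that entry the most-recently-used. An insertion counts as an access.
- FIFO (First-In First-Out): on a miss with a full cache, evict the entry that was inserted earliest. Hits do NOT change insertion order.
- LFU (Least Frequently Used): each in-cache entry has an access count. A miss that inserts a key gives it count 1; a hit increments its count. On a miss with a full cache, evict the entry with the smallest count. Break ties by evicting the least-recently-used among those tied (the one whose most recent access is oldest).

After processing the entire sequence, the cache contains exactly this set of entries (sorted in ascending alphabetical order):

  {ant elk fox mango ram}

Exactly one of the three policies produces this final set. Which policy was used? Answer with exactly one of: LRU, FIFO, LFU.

Simulating under each policy and comparing final sets:
  LRU: final set = {ant apple elk mango ram} -> differs
  FIFO: final set = {ant apple elk mango ram} -> differs
  LFU: final set = {ant elk fox mango ram} -> MATCHES target
Only LFU produces the target set.

Answer: LFU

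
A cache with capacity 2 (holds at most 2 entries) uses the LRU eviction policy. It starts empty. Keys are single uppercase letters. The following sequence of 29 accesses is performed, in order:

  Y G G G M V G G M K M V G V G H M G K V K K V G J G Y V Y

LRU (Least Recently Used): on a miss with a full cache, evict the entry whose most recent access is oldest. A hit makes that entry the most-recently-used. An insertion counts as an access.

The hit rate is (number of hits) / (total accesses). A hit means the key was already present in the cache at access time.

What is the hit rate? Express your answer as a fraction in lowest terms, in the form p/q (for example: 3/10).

Answer: 11/29

Derivation:
LRU simulation (capacity=2):
  1. access Y: MISS. Cache (LRU->MRU): [Y]
  2. access G: MISS. Cache (LRU->MRU): [Y G]
  3. access G: HIT. Cache (LRU->MRU): [Y G]
  4. access G: HIT. Cache (LRU->MRU): [Y G]
  5. access M: MISS, evict Y. Cache (LRU->MRU): [G M]
  6. access V: MISS, evict G. Cache (LRU->MRU): [M V]
  7. access G: MISS, evict M. Cache (LRU->MRU): [V G]
  8. access G: HIT. Cache (LRU->MRU): [V G]
  9. access M: MISS, evict V. Cache (LRU->MRU): [G M]
  10. access K: MISS, evict G. Cache (LRU->MRU): [M K]
  11. access M: HIT. Cache (LRU->MRU): [K M]
  12. access V: MISS, evict K. Cache (LRU->MRU): [M V]
  13. access G: MISS, evict M. Cache (LRU->MRU): [V G]
  14. access V: HIT. Cache (LRU->MRU): [G V]
  15. access G: HIT. Cache (LRU->MRU): [V G]
  16. access H: MISS, evict V. Cache (LRU->MRU): [G H]
  17. access M: MISS, evict G. Cache (LRU->MRU): [H M]
  18. access G: MISS, evict H. Cache (LRU->MRU): [M G]
  19. access K: MISS, evict M. Cache (LRU->MRU): [G K]
  20. access V: MISS, evict G. Cache (LRU->MRU): [K V]
  21. access K: HIT. Cache (LRU->MRU): [V K]
  22. access K: HIT. Cache (LRU->MRU): [V K]
  23. access V: HIT. Cache (LRU->MRU): [K V]
  24. access G: MISS, evict K. Cache (LRU->MRU): [V G]
  25. access J: MISS, evict V. Cache (LRU->MRU): [G J]
  26. access G: HIT. Cache (LRU->MRU): [J G]
  27. access Y: MISS, evict J. Cache (LRU->MRU): [G Y]
  28. access V: MISS, evict G. Cache (LRU->MRU): [Y V]
  29. access Y: HIT. Cache (LRU->MRU): [V Y]
Total: 11 hits, 18 misses, 16 evictions

Hit rate = 11/29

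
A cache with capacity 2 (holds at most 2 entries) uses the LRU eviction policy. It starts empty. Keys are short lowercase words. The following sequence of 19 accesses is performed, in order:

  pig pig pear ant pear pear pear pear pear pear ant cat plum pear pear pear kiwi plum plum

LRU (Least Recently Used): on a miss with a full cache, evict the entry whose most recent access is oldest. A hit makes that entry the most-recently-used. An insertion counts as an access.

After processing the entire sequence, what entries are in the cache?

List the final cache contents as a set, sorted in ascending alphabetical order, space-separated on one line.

Answer: kiwi plum

Derivation:
LRU simulation (capacity=2):
  1. access pig: MISS. Cache (LRU->MRU): [pig]
  2. access pig: HIT. Cache (LRU->MRU): [pig]
  3. access pear: MISS. Cache (LRU->MRU): [pig pear]
  4. access ant: MISS, evict pig. Cache (LRU->MRU): [pear ant]
  5. access pear: HIT. Cache (LRU->MRU): [ant pear]
  6. access pear: HIT. Cache (LRU->MRU): [ant pear]
  7. access pear: HIT. Cache (LRU->MRU): [ant pear]
  8. access pear: HIT. Cache (LRU->MRU): [ant pear]
  9. access pear: HIT. Cache (LRU->MRU): [ant pear]
  10. access pear: HIT. Cache (LRU->MRU): [ant pear]
  11. access ant: HIT. Cache (LRU->MRU): [pear ant]
  12. access cat: MISS, evict pear. Cache (LRU->MRU): [ant cat]
  13. access plum: MISS, evict ant. Cache (LRU->MRU): [cat plum]
  14. access pear: MISS, evict cat. Cache (LRU->MRU): [plum pear]
  15. access pear: HIT. Cache (LRU->MRU): [plum pear]
  16. access pear: HIT. Cache (LRU->MRU): [plum pear]
  17. access kiwi: MISS, evict plum. Cache (LRU->MRU): [pear kiwi]
  18. access plum: MISS, evict pear. Cache (LRU->MRU): [kiwi plum]
  19. access plum: HIT. Cache (LRU->MRU): [kiwi plum]
Total: 11 hits, 8 misses, 6 evictions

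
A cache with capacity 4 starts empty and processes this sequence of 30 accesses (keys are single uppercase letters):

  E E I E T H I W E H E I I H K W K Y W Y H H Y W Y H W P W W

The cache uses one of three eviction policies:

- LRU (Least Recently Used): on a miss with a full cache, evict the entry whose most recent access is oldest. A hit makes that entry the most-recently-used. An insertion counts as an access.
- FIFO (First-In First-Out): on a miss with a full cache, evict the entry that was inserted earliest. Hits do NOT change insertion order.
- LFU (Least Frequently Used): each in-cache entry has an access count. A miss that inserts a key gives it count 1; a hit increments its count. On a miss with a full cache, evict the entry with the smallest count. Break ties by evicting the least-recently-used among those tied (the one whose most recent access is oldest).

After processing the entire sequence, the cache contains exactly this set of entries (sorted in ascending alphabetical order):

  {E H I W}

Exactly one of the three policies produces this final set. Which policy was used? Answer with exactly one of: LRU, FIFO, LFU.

Answer: LFU

Derivation:
Simulating under each policy and comparing final sets:
  LRU: final set = {H P W Y} -> differs
  FIFO: final set = {H P W Y} -> differs
  LFU: final set = {E H I W} -> MATCHES target
Only LFU produces the target set.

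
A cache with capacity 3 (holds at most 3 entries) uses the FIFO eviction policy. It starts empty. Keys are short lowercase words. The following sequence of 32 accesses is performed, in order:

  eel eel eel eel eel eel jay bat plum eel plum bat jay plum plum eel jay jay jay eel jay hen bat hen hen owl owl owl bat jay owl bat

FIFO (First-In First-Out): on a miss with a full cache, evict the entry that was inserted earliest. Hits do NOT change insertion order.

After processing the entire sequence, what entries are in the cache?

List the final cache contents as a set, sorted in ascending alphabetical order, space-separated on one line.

FIFO simulation (capacity=3):
  1. access eel: MISS. Cache (old->new): [eel]
  2. access eel: HIT. Cache (old->new): [eel]
  3. access eel: HIT. Cache (old->new): [eel]
  4. access eel: HIT. Cache (old->new): [eel]
  5. access eel: HIT. Cache (old->new): [eel]
  6. access eel: HIT. Cache (old->new): [eel]
  7. access jay: MISS. Cache (old->new): [eel jay]
  8. access bat: MISS. Cache (old->new): [eel jay bat]
  9. access plum: MISS, evict eel. Cache (old->new): [jay bat plum]
  10. access eel: MISS, evict jay. Cache (old->new): [bat plum eel]
  11. access plum: HIT. Cache (old->new): [bat plum eel]
  12. access bat: HIT. Cache (old->new): [bat plum eel]
  13. access jay: MISS, evict bat. Cache (old->new): [plum eel jay]
  14. access plum: HIT. Cache (old->new): [plum eel jay]
  15. access plum: HIT. Cache (old->new): [plum eel jay]
  16. access eel: HIT. Cache (old->new): [plum eel jay]
  17. access jay: HIT. Cache (old->new): [plum eel jay]
  18. access jay: HIT. Cache (old->new): [plum eel jay]
  19. access jay: HIT. Cache (old->new): [plum eel jay]
  20. access eel: HIT. Cache (old->new): [plum eel jay]
  21. access jay: HIT. Cache (old->new): [plum eel jay]
  22. access hen: MISS, evict plum. Cache (old->new): [eel jay hen]
  23. access bat: MISS, evict eel. Cache (old->new): [jay hen bat]
  24. access hen: HIT. Cache (old->new): [jay hen bat]
  25. access hen: HIT. Cache (old->new): [jay hen bat]
  26. access owl: MISS, evict jay. Cache (old->new): [hen bat owl]
  27. access owl: HIT. Cache (old->new): [hen bat owl]
  28. access owl: HIT. Cache (old->new): [hen bat owl]
  29. access bat: HIT. Cache (old->new): [hen bat owl]
  30. access jay: MISS, evict hen. Cache (old->new): [bat owl jay]
  31. access owl: HIT. Cache (old->new): [bat owl jay]
  32. access bat: HIT. Cache (old->new): [bat owl jay]
Total: 22 hits, 10 misses, 7 evictions

Answer: bat jay owl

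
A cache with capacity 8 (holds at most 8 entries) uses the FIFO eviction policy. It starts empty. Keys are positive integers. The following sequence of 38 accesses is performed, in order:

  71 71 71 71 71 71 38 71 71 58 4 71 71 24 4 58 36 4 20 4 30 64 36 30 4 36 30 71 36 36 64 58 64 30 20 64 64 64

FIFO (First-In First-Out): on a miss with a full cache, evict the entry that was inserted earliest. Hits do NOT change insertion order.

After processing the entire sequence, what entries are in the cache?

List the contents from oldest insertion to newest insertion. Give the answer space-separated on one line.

FIFO simulation (capacity=8):
  1. access 71: MISS. Cache (old->new): [71]
  2. access 71: HIT. Cache (old->new): [71]
  3. access 71: HIT. Cache (old->new): [71]
  4. access 71: HIT. Cache (old->new): [71]
  5. access 71: HIT. Cache (old->new): [71]
  6. access 71: HIT. Cache (old->new): [71]
  7. access 38: MISS. Cache (old->new): [71 38]
  8. access 71: HIT. Cache (old->new): [71 38]
  9. access 71: HIT. Cache (old->new): [71 38]
  10. access 58: MISS. Cache (old->new): [71 38 58]
  11. access 4: MISS. Cache (old->new): [71 38 58 4]
  12. access 71: HIT. Cache (old->new): [71 38 58 4]
  13. access 71: HIT. Cache (old->new): [71 38 58 4]
  14. access 24: MISS. Cache (old->new): [71 38 58 4 24]
  15. access 4: HIT. Cache (old->new): [71 38 58 4 24]
  16. access 58: HIT. Cache (old->new): [71 38 58 4 24]
  17. access 36: MISS. Cache (old->new): [71 38 58 4 24 36]
  18. access 4: HIT. Cache (old->new): [71 38 58 4 24 36]
  19. access 20: MISS. Cache (old->new): [71 38 58 4 24 36 20]
  20. access 4: HIT. Cache (old->new): [71 38 58 4 24 36 20]
  21. access 30: MISS. Cache (old->new): [71 38 58 4 24 36 20 30]
  22. access 64: MISS, evict 71. Cache (old->new): [38 58 4 24 36 20 30 64]
  23. access 36: HIT. Cache (old->new): [38 58 4 24 36 20 30 64]
  24. access 30: HIT. Cache (old->new): [38 58 4 24 36 20 30 64]
  25. access 4: HIT. Cache (old->new): [38 58 4 24 36 20 30 64]
  26. access 36: HIT. Cache (old->new): [38 58 4 24 36 20 30 64]
  27. access 30: HIT. Cache (old->new): [38 58 4 24 36 20 30 64]
  28. access 71: MISS, evict 38. Cache (old->new): [58 4 24 36 20 30 64 71]
  29. access 36: HIT. Cache (old->new): [58 4 24 36 20 30 64 71]
  30. access 36: HIT. Cache (old->new): [58 4 24 36 20 30 64 71]
  31. access 64: HIT. Cache (old->new): [58 4 24 36 20 30 64 71]
  32. access 58: HIT. Cache (old->new): [58 4 24 36 20 30 64 71]
  33. access 64: HIT. Cache (old->new): [58 4 24 36 20 30 64 71]
  34. access 30: HIT. Cache (old->new): [58 4 24 36 20 30 64 71]
  35. access 20: HIT. Cache (old->new): [58 4 24 36 20 30 64 71]
  36. access 64: HIT. Cache (old->new): [58 4 24 36 20 30 64 71]
  37. access 64: HIT. Cache (old->new): [58 4 24 36 20 30 64 71]
  38. access 64: HIT. Cache (old->new): [58 4 24 36 20 30 64 71]
Total: 28 hits, 10 misses, 2 evictions

Answer: 58 4 24 36 20 30 64 71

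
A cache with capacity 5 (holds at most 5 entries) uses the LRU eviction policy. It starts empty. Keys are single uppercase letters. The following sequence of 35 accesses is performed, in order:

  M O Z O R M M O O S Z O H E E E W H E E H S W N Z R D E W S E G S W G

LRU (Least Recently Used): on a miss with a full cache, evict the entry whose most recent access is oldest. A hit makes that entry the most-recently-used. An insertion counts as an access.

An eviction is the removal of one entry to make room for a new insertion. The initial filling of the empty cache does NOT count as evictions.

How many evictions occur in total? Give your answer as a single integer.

LRU simulation (capacity=5):
  1. access M: MISS. Cache (LRU->MRU): [M]
  2. access O: MISS. Cache (LRU->MRU): [M O]
  3. access Z: MISS. Cache (LRU->MRU): [M O Z]
  4. access O: HIT. Cache (LRU->MRU): [M Z O]
  5. access R: MISS. Cache (LRU->MRU): [M Z O R]
  6. access M: HIT. Cache (LRU->MRU): [Z O R M]
  7. access M: HIT. Cache (LRU->MRU): [Z O R M]
  8. access O: HIT. Cache (LRU->MRU): [Z R M O]
  9. access O: HIT. Cache (LRU->MRU): [Z R M O]
  10. access S: MISS. Cache (LRU->MRU): [Z R M O S]
  11. access Z: HIT. Cache (LRU->MRU): [R M O S Z]
  12. access O: HIT. Cache (LRU->MRU): [R M S Z O]
  13. access H: MISS, evict R. Cache (LRU->MRU): [M S Z O H]
  14. access E: MISS, evict M. Cache (LRU->MRU): [S Z O H E]
  15. access E: HIT. Cache (LRU->MRU): [S Z O H E]
  16. access E: HIT. Cache (LRU->MRU): [S Z O H E]
  17. access W: MISS, evict S. Cache (LRU->MRU): [Z O H E W]
  18. access H: HIT. Cache (LRU->MRU): [Z O E W H]
  19. access E: HIT. Cache (LRU->MRU): [Z O W H E]
  20. access E: HIT. Cache (LRU->MRU): [Z O W H E]
  21. access H: HIT. Cache (LRU->MRU): [Z O W E H]
  22. access S: MISS, evict Z. Cache (LRU->MRU): [O W E H S]
  23. access W: HIT. Cache (LRU->MRU): [O E H S W]
  24. access N: MISS, evict O. Cache (LRU->MRU): [E H S W N]
  25. access Z: MISS, evict E. Cache (LRU->MRU): [H S W N Z]
  26. access R: MISS, evict H. Cache (LRU->MRU): [S W N Z R]
  27. access D: MISS, evict S. Cache (LRU->MRU): [W N Z R D]
  28. access E: MISS, evict W. Cache (LRU->MRU): [N Z R D E]
  29. access W: MISS, evict N. Cache (LRU->MRU): [Z R D E W]
  30. access S: MISS, evict Z. Cache (LRU->MRU): [R D E W S]
  31. access E: HIT. Cache (LRU->MRU): [R D W S E]
  32. access G: MISS, evict R. Cache (LRU->MRU): [D W S E G]
  33. access S: HIT. Cache (LRU->MRU): [D W E G S]
  34. access W: HIT. Cache (LRU->MRU): [D E G S W]
  35. access G: HIT. Cache (LRU->MRU): [D E S W G]
Total: 18 hits, 17 misses, 12 evictions

Answer: 12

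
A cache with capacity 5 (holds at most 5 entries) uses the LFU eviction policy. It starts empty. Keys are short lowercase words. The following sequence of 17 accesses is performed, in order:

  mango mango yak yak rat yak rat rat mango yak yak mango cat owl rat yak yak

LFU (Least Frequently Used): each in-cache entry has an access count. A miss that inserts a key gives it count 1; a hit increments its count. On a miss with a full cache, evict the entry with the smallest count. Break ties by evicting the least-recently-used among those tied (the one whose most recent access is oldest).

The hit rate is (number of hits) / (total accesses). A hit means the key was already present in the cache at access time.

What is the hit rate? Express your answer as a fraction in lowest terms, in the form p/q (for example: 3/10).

LFU simulation (capacity=5):
  1. access mango: MISS. Cache: [mango(c=1)]
  2. access mango: HIT, count now 2. Cache: [mango(c=2)]
  3. access yak: MISS. Cache: [yak(c=1) mango(c=2)]
  4. access yak: HIT, count now 2. Cache: [mango(c=2) yak(c=2)]
  5. access rat: MISS. Cache: [rat(c=1) mango(c=2) yak(c=2)]
  6. access yak: HIT, count now 3. Cache: [rat(c=1) mango(c=2) yak(c=3)]
  7. access rat: HIT, count now 2. Cache: [mango(c=2) rat(c=2) yak(c=3)]
  8. access rat: HIT, count now 3. Cache: [mango(c=2) yak(c=3) rat(c=3)]
  9. access mango: HIT, count now 3. Cache: [yak(c=3) rat(c=3) mango(c=3)]
  10. access yak: HIT, count now 4. Cache: [rat(c=3) mango(c=3) yak(c=4)]
  11. access yak: HIT, count now 5. Cache: [rat(c=3) mango(c=3) yak(c=5)]
  12. access mango: HIT, count now 4. Cache: [rat(c=3) mango(c=4) yak(c=5)]
  13. access cat: MISS. Cache: [cat(c=1) rat(c=3) mango(c=4) yak(c=5)]
  14. access owl: MISS. Cache: [cat(c=1) owl(c=1) rat(c=3) mango(c=4) yak(c=5)]
  15. access rat: HIT, count now 4. Cache: [cat(c=1) owl(c=1) mango(c=4) rat(c=4) yak(c=5)]
  16. access yak: HIT, count now 6. Cache: [cat(c=1) owl(c=1) mango(c=4) rat(c=4) yak(c=6)]
  17. access yak: HIT, count now 7. Cache: [cat(c=1) owl(c=1) mango(c=4) rat(c=4) yak(c=7)]
Total: 12 hits, 5 misses, 0 evictions

Hit rate = 12/17

Answer: 12/17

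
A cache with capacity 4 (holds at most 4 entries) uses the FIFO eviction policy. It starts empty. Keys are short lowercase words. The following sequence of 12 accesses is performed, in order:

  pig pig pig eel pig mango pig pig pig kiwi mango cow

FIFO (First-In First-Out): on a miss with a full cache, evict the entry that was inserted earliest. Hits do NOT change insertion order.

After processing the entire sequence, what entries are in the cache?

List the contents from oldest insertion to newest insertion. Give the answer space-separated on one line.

Answer: eel mango kiwi cow

Derivation:
FIFO simulation (capacity=4):
  1. access pig: MISS. Cache (old->new): [pig]
  2. access pig: HIT. Cache (old->new): [pig]
  3. access pig: HIT. Cache (old->new): [pig]
  4. access eel: MISS. Cache (old->new): [pig eel]
  5. access pig: HIT. Cache (old->new): [pig eel]
  6. access mango: MISS. Cache (old->new): [pig eel mango]
  7. access pig: HIT. Cache (old->new): [pig eel mango]
  8. access pig: HIT. Cache (old->new): [pig eel mango]
  9. access pig: HIT. Cache (old->new): [pig eel mango]
  10. access kiwi: MISS. Cache (old->new): [pig eel mango kiwi]
  11. access mango: HIT. Cache (old->new): [pig eel mango kiwi]
  12. access cow: MISS, evict pig. Cache (old->new): [eel mango kiwi cow]
Total: 7 hits, 5 misses, 1 evictions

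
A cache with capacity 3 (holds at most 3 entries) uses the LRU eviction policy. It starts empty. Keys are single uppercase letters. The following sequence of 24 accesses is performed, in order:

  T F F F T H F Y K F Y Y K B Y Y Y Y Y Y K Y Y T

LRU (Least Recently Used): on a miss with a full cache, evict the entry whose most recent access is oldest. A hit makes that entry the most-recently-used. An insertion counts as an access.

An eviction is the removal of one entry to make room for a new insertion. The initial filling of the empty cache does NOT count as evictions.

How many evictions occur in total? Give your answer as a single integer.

Answer: 4

Derivation:
LRU simulation (capacity=3):
  1. access T: MISS. Cache (LRU->MRU): [T]
  2. access F: MISS. Cache (LRU->MRU): [T F]
  3. access F: HIT. Cache (LRU->MRU): [T F]
  4. access F: HIT. Cache (LRU->MRU): [T F]
  5. access T: HIT. Cache (LRU->MRU): [F T]
  6. access H: MISS. Cache (LRU->MRU): [F T H]
  7. access F: HIT. Cache (LRU->MRU): [T H F]
  8. access Y: MISS, evict T. Cache (LRU->MRU): [H F Y]
  9. access K: MISS, evict H. Cache (LRU->MRU): [F Y K]
  10. access F: HIT. Cache (LRU->MRU): [Y K F]
  11. access Y: HIT. Cache (LRU->MRU): [K F Y]
  12. access Y: HIT. Cache (LRU->MRU): [K F Y]
  13. access K: HIT. Cache (LRU->MRU): [F Y K]
  14. access B: MISS, evict F. Cache (LRU->MRU): [Y K B]
  15. access Y: HIT. Cache (LRU->MRU): [K B Y]
  16. access Y: HIT. Cache (LRU->MRU): [K B Y]
  17. access Y: HIT. Cache (LRU->MRU): [K B Y]
  18. access Y: HIT. Cache (LRU->MRU): [K B Y]
  19. access Y: HIT. Cache (LRU->MRU): [K B Y]
  20. access Y: HIT. Cache (LRU->MRU): [K B Y]
  21. access K: HIT. Cache (LRU->MRU): [B Y K]
  22. access Y: HIT. Cache (LRU->MRU): [B K Y]
  23. access Y: HIT. Cache (LRU->MRU): [B K Y]
  24. access T: MISS, evict B. Cache (LRU->MRU): [K Y T]
Total: 17 hits, 7 misses, 4 evictions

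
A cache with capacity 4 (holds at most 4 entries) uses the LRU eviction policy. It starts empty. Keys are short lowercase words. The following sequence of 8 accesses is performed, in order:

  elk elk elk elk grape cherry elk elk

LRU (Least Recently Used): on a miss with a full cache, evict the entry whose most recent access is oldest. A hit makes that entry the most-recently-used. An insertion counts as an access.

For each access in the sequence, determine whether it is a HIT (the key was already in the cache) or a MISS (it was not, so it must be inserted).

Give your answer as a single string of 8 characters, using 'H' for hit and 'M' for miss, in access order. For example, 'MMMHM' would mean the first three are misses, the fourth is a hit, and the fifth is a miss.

Answer: MHHHMMHH

Derivation:
LRU simulation (capacity=4):
  1. access elk: MISS. Cache (LRU->MRU): [elk]
  2. access elk: HIT. Cache (LRU->MRU): [elk]
  3. access elk: HIT. Cache (LRU->MRU): [elk]
  4. access elk: HIT. Cache (LRU->MRU): [elk]
  5. access grape: MISS. Cache (LRU->MRU): [elk grape]
  6. access cherry: MISS. Cache (LRU->MRU): [elk grape cherry]
  7. access elk: HIT. Cache (LRU->MRU): [grape cherry elk]
  8. access elk: HIT. Cache (LRU->MRU): [grape cherry elk]
Total: 5 hits, 3 misses, 0 evictions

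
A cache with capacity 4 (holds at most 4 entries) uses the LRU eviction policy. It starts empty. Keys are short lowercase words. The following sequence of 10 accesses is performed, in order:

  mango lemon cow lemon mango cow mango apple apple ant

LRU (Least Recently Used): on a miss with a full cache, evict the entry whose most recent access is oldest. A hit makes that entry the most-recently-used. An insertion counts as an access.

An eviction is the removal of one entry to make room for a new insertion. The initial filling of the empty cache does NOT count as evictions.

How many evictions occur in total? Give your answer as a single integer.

LRU simulation (capacity=4):
  1. access mango: MISS. Cache (LRU->MRU): [mango]
  2. access lemon: MISS. Cache (LRU->MRU): [mango lemon]
  3. access cow: MISS. Cache (LRU->MRU): [mango lemon cow]
  4. access lemon: HIT. Cache (LRU->MRU): [mango cow lemon]
  5. access mango: HIT. Cache (LRU->MRU): [cow lemon mango]
  6. access cow: HIT. Cache (LRU->MRU): [lemon mango cow]
  7. access mango: HIT. Cache (LRU->MRU): [lemon cow mango]
  8. access apple: MISS. Cache (LRU->MRU): [lemon cow mango apple]
  9. access apple: HIT. Cache (LRU->MRU): [lemon cow mango apple]
  10. access ant: MISS, evict lemon. Cache (LRU->MRU): [cow mango apple ant]
Total: 5 hits, 5 misses, 1 evictions

Answer: 1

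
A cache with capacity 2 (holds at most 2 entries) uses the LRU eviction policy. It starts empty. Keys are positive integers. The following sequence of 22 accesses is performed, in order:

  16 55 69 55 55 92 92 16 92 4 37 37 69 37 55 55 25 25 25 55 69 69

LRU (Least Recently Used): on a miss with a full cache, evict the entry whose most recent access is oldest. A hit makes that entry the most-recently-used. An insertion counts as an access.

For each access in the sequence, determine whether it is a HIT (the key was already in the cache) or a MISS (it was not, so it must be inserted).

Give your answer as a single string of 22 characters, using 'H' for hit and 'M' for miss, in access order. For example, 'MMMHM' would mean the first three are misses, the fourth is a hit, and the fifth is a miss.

Answer: MMMHHMHMHMMHMHMHMHHHMH

Derivation:
LRU simulation (capacity=2):
  1. access 16: MISS. Cache (LRU->MRU): [16]
  2. access 55: MISS. Cache (LRU->MRU): [16 55]
  3. access 69: MISS, evict 16. Cache (LRU->MRU): [55 69]
  4. access 55: HIT. Cache (LRU->MRU): [69 55]
  5. access 55: HIT. Cache (LRU->MRU): [69 55]
  6. access 92: MISS, evict 69. Cache (LRU->MRU): [55 92]
  7. access 92: HIT. Cache (LRU->MRU): [55 92]
  8. access 16: MISS, evict 55. Cache (LRU->MRU): [92 16]
  9. access 92: HIT. Cache (LRU->MRU): [16 92]
  10. access 4: MISS, evict 16. Cache (LRU->MRU): [92 4]
  11. access 37: MISS, evict 92. Cache (LRU->MRU): [4 37]
  12. access 37: HIT. Cache (LRU->MRU): [4 37]
  13. access 69: MISS, evict 4. Cache (LRU->MRU): [37 69]
  14. access 37: HIT. Cache (LRU->MRU): [69 37]
  15. access 55: MISS, evict 69. Cache (LRU->MRU): [37 55]
  16. access 55: HIT. Cache (LRU->MRU): [37 55]
  17. access 25: MISS, evict 37. Cache (LRU->MRU): [55 25]
  18. access 25: HIT. Cache (LRU->MRU): [55 25]
  19. access 25: HIT. Cache (LRU->MRU): [55 25]
  20. access 55: HIT. Cache (LRU->MRU): [25 55]
  21. access 69: MISS, evict 25. Cache (LRU->MRU): [55 69]
  22. access 69: HIT. Cache (LRU->MRU): [55 69]
Total: 11 hits, 11 misses, 9 evictions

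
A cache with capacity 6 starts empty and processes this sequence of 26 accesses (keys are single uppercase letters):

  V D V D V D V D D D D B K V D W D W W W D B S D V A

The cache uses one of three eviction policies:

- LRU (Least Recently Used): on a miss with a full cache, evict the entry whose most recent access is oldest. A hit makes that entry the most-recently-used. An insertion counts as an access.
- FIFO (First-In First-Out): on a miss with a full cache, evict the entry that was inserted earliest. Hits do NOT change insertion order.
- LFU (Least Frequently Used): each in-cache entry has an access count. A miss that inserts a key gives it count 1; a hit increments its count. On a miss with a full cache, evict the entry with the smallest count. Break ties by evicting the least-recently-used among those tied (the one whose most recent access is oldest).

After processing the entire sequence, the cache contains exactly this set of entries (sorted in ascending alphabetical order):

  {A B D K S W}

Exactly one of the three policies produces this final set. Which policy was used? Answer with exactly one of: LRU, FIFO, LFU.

Answer: FIFO

Derivation:
Simulating under each policy and comparing final sets:
  LRU: final set = {A B D S V W} -> differs
  FIFO: final set = {A B D K S W} -> MATCHES target
  LFU: final set = {A B D S V W} -> differs
Only FIFO produces the target set.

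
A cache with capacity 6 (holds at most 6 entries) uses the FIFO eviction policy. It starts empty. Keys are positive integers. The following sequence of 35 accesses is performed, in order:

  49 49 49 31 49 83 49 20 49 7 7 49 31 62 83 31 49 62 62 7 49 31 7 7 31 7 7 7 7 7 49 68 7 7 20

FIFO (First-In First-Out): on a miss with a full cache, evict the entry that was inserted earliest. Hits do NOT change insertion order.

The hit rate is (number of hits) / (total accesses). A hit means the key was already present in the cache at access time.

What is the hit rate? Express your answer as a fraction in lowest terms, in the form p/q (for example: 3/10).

FIFO simulation (capacity=6):
  1. access 49: MISS. Cache (old->new): [49]
  2. access 49: HIT. Cache (old->new): [49]
  3. access 49: HIT. Cache (old->new): [49]
  4. access 31: MISS. Cache (old->new): [49 31]
  5. access 49: HIT. Cache (old->new): [49 31]
  6. access 83: MISS. Cache (old->new): [49 31 83]
  7. access 49: HIT. Cache (old->new): [49 31 83]
  8. access 20: MISS. Cache (old->new): [49 31 83 20]
  9. access 49: HIT. Cache (old->new): [49 31 83 20]
  10. access 7: MISS. Cache (old->new): [49 31 83 20 7]
  11. access 7: HIT. Cache (old->new): [49 31 83 20 7]
  12. access 49: HIT. Cache (old->new): [49 31 83 20 7]
  13. access 31: HIT. Cache (old->new): [49 31 83 20 7]
  14. access 62: MISS. Cache (old->new): [49 31 83 20 7 62]
  15. access 83: HIT. Cache (old->new): [49 31 83 20 7 62]
  16. access 31: HIT. Cache (old->new): [49 31 83 20 7 62]
  17. access 49: HIT. Cache (old->new): [49 31 83 20 7 62]
  18. access 62: HIT. Cache (old->new): [49 31 83 20 7 62]
  19. access 62: HIT. Cache (old->new): [49 31 83 20 7 62]
  20. access 7: HIT. Cache (old->new): [49 31 83 20 7 62]
  21. access 49: HIT. Cache (old->new): [49 31 83 20 7 62]
  22. access 31: HIT. Cache (old->new): [49 31 83 20 7 62]
  23. access 7: HIT. Cache (old->new): [49 31 83 20 7 62]
  24. access 7: HIT. Cache (old->new): [49 31 83 20 7 62]
  25. access 31: HIT. Cache (old->new): [49 31 83 20 7 62]
  26. access 7: HIT. Cache (old->new): [49 31 83 20 7 62]
  27. access 7: HIT. Cache (old->new): [49 31 83 20 7 62]
  28. access 7: HIT. Cache (old->new): [49 31 83 20 7 62]
  29. access 7: HIT. Cache (old->new): [49 31 83 20 7 62]
  30. access 7: HIT. Cache (old->new): [49 31 83 20 7 62]
  31. access 49: HIT. Cache (old->new): [49 31 83 20 7 62]
  32. access 68: MISS, evict 49. Cache (old->new): [31 83 20 7 62 68]
  33. access 7: HIT. Cache (old->new): [31 83 20 7 62 68]
  34. access 7: HIT. Cache (old->new): [31 83 20 7 62 68]
  35. access 20: HIT. Cache (old->new): [31 83 20 7 62 68]
Total: 28 hits, 7 misses, 1 evictions

Hit rate = 28/35 = 4/5

Answer: 4/5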